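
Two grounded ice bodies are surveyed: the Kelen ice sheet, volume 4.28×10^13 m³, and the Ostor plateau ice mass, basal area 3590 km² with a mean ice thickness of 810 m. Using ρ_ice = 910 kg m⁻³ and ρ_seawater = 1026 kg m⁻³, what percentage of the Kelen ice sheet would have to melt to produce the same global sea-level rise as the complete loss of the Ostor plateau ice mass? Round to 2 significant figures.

≈ 6.8 %

Equal sea-level rise means equal mass of meltwater, i.e. equal mass of ice lost.
Ice mass of Ostor: 2.646×10^15 kg; ice mass of Kelen: 3.895×10^16 kg.
Fraction required = 2.646×10^15 / 3.895×10^16 = 0.0679 → 6.8 %.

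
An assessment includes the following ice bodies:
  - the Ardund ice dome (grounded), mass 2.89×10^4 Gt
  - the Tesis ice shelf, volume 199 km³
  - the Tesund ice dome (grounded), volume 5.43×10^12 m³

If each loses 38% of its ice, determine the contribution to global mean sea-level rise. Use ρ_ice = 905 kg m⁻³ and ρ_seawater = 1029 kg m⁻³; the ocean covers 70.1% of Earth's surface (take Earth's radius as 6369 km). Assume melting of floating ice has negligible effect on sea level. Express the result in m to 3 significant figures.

Ardund: 0.38 × 2.89×10^4 Gt = 1.098×10^16 kg; dividing by ρ_w = 1029 kg m⁻³ gives 1.067×10^13 m³ of water.
The Tesis ice shelf is floating and already displaces its own weight of water, so its melt adds essentially nothing to sea level.
Tesund: 0.38 × 5.43×10^12 m³ × (905/1029) = 1.815×10^12 m³ of water.
Total added water ≈ 1.249×10^13 m³ over 3.57×10^14 m² → Δh = 0.0349 m.

≈ 0.0349 m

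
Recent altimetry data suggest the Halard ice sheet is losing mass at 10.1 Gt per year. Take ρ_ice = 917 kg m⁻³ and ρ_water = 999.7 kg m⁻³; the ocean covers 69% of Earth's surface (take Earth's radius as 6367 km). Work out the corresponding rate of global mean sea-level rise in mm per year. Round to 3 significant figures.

ρ_w = 999.7 kg m⁻³. Annual water volume added = 10.1 Gt / ρ_w = 1.010×10^13 kg / 999.7 kg m⁻³ = 1.010×10^10 m³.
Δh per year = 1.010×10^10 / 3.52×10^14 = 2.87×10^-5 m = 0.0287 mm.

≈ 0.0287 mm/yr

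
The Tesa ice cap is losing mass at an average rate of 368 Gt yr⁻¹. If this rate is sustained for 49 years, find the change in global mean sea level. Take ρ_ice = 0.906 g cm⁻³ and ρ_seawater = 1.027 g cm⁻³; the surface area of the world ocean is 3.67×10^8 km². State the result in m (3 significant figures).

≈ 0.0478 m

Total mass lost = 368 Gt/yr × 49 yr = 1.803×10^4 Gt = 1.803×10^16 kg.
ρ_w = 1.027 g cm⁻³ = 1027 kg m⁻³, so water volume = 1.803×10^16 / 1027 = 1.756×10^13 m³.
Δh = 1.756×10^13 / 3.67×10^14 = 0.0478 m.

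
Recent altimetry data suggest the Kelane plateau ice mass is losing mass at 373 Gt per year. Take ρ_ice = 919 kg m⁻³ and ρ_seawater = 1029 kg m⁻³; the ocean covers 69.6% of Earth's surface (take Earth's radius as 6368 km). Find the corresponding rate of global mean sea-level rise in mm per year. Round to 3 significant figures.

ρ_w = 1029 kg m⁻³. Annual water volume added = 373 Gt / ρ_w = 3.730×10^14 kg / 1029 kg m⁻³ = 3.625×10^11 m³.
Δh per year = 3.625×10^11 / 3.55×10^14 = 1.02×10^-3 m = 1.02 mm.

≈ 1.02 mm/yr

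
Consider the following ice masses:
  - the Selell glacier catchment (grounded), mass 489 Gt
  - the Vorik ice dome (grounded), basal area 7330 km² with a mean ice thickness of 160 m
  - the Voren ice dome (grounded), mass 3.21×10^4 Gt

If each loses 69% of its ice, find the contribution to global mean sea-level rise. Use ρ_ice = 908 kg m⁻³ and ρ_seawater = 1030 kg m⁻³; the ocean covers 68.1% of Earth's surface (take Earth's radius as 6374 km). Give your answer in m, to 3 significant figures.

≈ 0.0648 m

Selell: 0.69 × 489 Gt = 3.374×10^14 kg; dividing by ρ_w = 1030 kg m⁻³ gives 3.276×10^11 m³ of water.
Vorik: ice volume = 7330 km² × 160 m = 1173 km³; 0.69 × 1173 × (908/1030) = 713.4 km³ of water.
Voren: 0.69 × 3.21×10^4 Gt = 2.215×10^16 kg; dividing by ρ_w = 1030 kg m⁻³ gives 2.150×10^13 m³ of water.
Total added water ≈ 2.254×10^13 m³ over 3.48×10^14 m² → Δh = 0.0648 m.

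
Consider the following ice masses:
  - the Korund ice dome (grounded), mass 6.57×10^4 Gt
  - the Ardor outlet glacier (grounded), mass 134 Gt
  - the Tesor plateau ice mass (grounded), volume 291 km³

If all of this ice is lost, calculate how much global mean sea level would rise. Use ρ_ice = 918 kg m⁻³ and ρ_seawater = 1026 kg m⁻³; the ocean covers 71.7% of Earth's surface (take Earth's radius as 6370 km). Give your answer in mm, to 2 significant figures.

≈ 180 mm

Korund: 6.57×10^4 Gt = 6.570×10^16 kg; dividing by ρ_w = 1026 kg m⁻³ gives 6.404×10^13 m³ of water.
Ardor: 134 Gt = 1.340×10^14 kg; dividing by ρ_w = 1026 kg m⁻³ gives 1.306×10^11 m³ of water.
Tesor: 291 km³ × (918/1026) = 260.4 km³ of water.
Total added water ≈ 6.443×10^13 m³ over 3.66×10^14 m² → Δh = 0.176 m = 180 mm.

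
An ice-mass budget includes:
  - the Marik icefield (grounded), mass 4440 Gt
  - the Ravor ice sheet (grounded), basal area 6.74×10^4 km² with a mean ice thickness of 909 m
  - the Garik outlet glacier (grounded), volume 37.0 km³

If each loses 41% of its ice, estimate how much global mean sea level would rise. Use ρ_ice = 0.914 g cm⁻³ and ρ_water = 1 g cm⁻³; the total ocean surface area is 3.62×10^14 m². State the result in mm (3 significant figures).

Marik: 0.41 × 4440 Gt = 1.820×10^15 kg; dividing by ρ_w = 1 g cm⁻³ = 1000 kg m⁻³ gives 1.820×10^12 m³ of water.
Ravor: ice volume = 6.74×10^4 km² × 909 m = 6.127×10^4 km³; 0.41 × 6.127×10^4 × (914/1000) = 2.296×10^4 km³ of water.
Garik: 0.41 × 37.0 km³ × (914/1000) = 13.87 km³ of water.
Total added water ≈ 2.479×10^13 m³ over 3.62×10^14 m² → Δh = 0.0685 m = 68.5 mm.

≈ 68.5 mm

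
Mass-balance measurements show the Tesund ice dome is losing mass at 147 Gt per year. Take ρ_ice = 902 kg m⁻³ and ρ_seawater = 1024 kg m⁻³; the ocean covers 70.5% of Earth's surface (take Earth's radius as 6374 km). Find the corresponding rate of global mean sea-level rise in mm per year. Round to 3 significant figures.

ρ_w = 1024 kg m⁻³. Annual water volume added = 147 Gt / ρ_w = 1.470×10^14 kg / 1024 kg m⁻³ = 1.436×10^11 m³.
Δh per year = 1.436×10^11 / 3.60×10^14 = 3.99×10^-4 m = 0.399 mm.

≈ 0.399 mm/yr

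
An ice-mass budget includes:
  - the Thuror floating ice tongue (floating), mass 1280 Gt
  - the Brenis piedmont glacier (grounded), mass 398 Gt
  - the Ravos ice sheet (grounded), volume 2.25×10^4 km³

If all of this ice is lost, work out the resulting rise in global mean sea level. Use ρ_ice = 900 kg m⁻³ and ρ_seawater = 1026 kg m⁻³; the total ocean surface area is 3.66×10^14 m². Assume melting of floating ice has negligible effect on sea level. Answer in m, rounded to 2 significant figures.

≈ 0.055 m

The Thuror floating ice tongue is floating and already displaces its own weight of water, so its melt adds essentially nothing to sea level.
Brenis: 398 Gt = 3.980×10^14 kg; dividing by ρ_w = 1026 kg m⁻³ gives 3.879×10^11 m³ of water.
Ravos: 2.25×10^4 km³ × (900/1026) = 1.974×10^4 km³ of water.
Total added water ≈ 2.012×10^13 m³ over 3.66×10^14 m² → Δh = 0.0550 m.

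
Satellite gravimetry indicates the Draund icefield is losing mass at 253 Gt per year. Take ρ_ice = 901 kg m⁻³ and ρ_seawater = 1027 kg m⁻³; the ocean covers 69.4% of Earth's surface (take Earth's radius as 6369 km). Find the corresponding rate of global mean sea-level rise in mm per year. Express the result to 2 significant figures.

ρ_w = 1027 kg m⁻³. Annual water volume added = 253 Gt / ρ_w = 2.530×10^14 kg / 1027 kg m⁻³ = 2.463×10^11 m³.
Δh per year = 2.463×10^11 / 3.54×10^14 = 6.96×10^-4 m = 0.70 mm.

≈ 0.70 mm/yr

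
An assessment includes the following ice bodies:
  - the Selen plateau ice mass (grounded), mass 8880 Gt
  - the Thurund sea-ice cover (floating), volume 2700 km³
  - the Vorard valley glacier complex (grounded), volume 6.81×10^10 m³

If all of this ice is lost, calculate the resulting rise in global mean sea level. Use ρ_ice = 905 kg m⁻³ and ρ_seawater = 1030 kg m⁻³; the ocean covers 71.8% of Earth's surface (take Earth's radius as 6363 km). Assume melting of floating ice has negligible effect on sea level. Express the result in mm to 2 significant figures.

≈ 24 mm

Selen: 8880 Gt = 8.880×10^15 kg; dividing by ρ_w = 1030 kg m⁻³ gives 8.621×10^12 m³ of water.
The Thurund sea-ice cover is floating and already displaces its own weight of water, so its melt adds essentially nothing to sea level.
Vorard: 6.81×10^10 m³ × (905/1030) = 5.984×10^10 m³ of water.
Total added water ≈ 8.681×10^12 m³ over 3.65×10^14 m² → Δh = 0.0238 m = 24 mm.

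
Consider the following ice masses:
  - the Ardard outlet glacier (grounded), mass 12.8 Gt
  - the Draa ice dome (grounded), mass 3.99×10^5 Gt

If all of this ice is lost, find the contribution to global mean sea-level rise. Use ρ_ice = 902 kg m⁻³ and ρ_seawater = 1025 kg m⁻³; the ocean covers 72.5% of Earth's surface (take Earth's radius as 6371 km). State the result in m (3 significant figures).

Ardard: 12.8 Gt = 1.280×10^13 kg; dividing by ρ_w = 1025 kg m⁻³ gives 1.249×10^10 m³ of water.
Draa: 3.99×10^5 Gt = 3.990×10^17 kg; dividing by ρ_w = 1025 kg m⁻³ gives 3.893×10^14 m³ of water.
Total added water ≈ 3.893×10^14 m³ over 3.70×10^14 m² → Δh = 1.05 m.

≈ 1.05 m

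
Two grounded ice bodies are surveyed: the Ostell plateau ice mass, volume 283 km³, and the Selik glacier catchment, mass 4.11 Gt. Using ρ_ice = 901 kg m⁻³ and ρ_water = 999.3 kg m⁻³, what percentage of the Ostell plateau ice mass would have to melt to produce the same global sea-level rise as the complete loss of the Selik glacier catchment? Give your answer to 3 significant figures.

Equal sea-level rise means equal mass of meltwater, i.e. equal mass of ice lost.
Ice mass of Selik: 4.110×10^12 kg; ice mass of Ostell: 2.550×10^14 kg.
Fraction required = 4.110×10^12 / 2.550×10^14 = 0.0161 → 1.61 %.

≈ 1.61 %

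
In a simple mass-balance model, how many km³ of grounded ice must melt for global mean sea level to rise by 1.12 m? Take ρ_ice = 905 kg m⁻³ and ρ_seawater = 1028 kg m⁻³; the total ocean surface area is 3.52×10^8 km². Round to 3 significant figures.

≈ 4.48×10^5 km³

Required water volume = Δh × A = 1.12 m × 3.52×10^14 m² = 3.942×10^14 m³ = 3.942×10^5 km³.
Ice volume = water volume × ρ_w/ρ_ice = 3.942×10^5 × 1028/905 = 4.48×10^5 km³.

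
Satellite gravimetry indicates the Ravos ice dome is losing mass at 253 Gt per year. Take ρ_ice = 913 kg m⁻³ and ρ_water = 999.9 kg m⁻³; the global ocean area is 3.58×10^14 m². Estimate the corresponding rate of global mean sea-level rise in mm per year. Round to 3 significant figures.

≈ 0.707 mm/yr

ρ_w = 999.9 kg m⁻³. Annual water volume added = 253 Gt / ρ_w = 2.530×10^14 kg / 999.9 kg m⁻³ = 2.530×10^11 m³.
Δh per year = 2.530×10^11 / 3.58×10^14 = 7.07×10^-4 m = 0.707 mm.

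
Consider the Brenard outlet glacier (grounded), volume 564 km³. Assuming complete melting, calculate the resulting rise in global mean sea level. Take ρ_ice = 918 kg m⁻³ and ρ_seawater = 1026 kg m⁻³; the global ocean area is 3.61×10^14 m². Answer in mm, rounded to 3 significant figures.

Brenard: 564 km³ × (918/1026) = 504.6 km³ of water.
Spread over 3.61×10^14 m² of ocean, Δh = 5.046×10^11 / 3.61×10^14 = 1.40×10^-3 m = 1.40 mm.

≈ 1.40 mm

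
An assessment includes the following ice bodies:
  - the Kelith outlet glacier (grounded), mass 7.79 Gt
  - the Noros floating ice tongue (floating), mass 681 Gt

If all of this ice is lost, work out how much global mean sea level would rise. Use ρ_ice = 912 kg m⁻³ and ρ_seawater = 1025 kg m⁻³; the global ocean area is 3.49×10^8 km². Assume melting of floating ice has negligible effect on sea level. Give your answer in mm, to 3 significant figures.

Kelith: 7.79 Gt = 7.790×10^12 kg; dividing by ρ_w = 1025 kg m⁻³ gives 7.600×10^9 m³ of water.
The Noros floating ice tongue is floating and already displaces its own weight of water, so its melt adds essentially nothing to sea level.
Total added water ≈ 7.600×10^9 m³ over 3.49×10^14 m² → Δh = 2.18×10^-5 m = 0.0218 mm.

≈ 0.0218 mm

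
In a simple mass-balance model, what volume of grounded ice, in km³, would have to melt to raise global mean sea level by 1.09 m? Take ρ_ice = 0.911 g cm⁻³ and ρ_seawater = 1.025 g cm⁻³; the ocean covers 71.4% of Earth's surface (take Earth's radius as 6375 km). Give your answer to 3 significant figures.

≈ 4.47×10^5 km³

Required water volume = Δh × A = 1.09 m × 3.65×10^14 m² = 3.975×10^14 m³ = 3.975×10^5 km³.
Ice volume = water volume × ρ_w/ρ_ice = 3.975×10^5 × 1025/911 = 4.47×10^5 km³.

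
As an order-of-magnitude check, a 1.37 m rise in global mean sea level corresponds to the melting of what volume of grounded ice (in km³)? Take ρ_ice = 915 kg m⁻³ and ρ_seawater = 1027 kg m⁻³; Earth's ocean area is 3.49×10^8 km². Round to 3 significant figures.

≈ 5.37×10^5 km³

Required water volume = Δh × A = 1.37 m × 3.49×10^14 m² = 4.781×10^14 m³ = 4.781×10^5 km³.
Ice volume = water volume × ρ_w/ρ_ice = 4.781×10^5 × 1027/915 = 5.37×10^5 km³.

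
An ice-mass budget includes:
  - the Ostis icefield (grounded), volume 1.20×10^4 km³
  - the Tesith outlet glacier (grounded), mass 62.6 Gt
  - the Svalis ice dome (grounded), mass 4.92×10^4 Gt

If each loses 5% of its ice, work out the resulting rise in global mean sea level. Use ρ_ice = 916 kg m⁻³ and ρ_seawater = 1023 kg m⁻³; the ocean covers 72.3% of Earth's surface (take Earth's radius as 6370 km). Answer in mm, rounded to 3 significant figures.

≈ 7.99 mm

Ostis: 0.05 × 1.20×10^4 km³ × (916/1023) = 537.2 km³ of water.
Tesith: 0.05 × 62.6 Gt = 3.130×10^12 kg; dividing by ρ_w = 1023 kg m⁻³ gives 3.060×10^9 m³ of water.
Svalis: 0.05 × 4.92×10^4 Gt = 2.460×10^15 kg; dividing by ρ_w = 1023 kg m⁻³ gives 2.405×10^12 m³ of water.
Total added water ≈ 2.945×10^12 m³ over 3.69×10^14 m² → Δh = 7.99×10^-3 m = 7.99 mm.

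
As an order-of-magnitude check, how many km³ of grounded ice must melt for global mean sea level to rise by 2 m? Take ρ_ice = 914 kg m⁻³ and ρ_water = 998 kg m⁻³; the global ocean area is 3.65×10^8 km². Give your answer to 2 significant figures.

≈ 8.0×10^5 km³

Required water volume = Δh × A = 2 m × 3.65×10^14 m² = 7.300×10^14 m³ = 7.300×10^5 km³.
Ice volume = water volume × ρ_w/ρ_ice = 7.300×10^5 × 998/914 = 8.0×10^5 km³.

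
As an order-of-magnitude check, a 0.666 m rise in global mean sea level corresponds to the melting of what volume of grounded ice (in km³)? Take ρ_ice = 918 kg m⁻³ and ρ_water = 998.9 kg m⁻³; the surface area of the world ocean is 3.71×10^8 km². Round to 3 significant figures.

Required water volume = Δh × A = 0.666 m × 3.71×10^14 m² = 2.471×10^14 m³ = 2.471×10^5 km³.
Ice volume = water volume × ρ_w/ρ_ice = 2.471×10^5 × 998.9/918 = 2.69×10^5 km³.

≈ 2.69×10^5 km³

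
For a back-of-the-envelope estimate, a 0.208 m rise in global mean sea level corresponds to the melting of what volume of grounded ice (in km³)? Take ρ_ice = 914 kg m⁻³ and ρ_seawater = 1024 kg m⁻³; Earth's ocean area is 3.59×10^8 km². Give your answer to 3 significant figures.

Required water volume = Δh × A = 0.208 m × 3.59×10^14 m² = 7.467×10^13 m³ = 7.467×10^4 km³.
Ice volume = water volume × ρ_w/ρ_ice = 7.467×10^4 × 1024/914 = 8.37×10^4 km³.

≈ 8.37×10^4 km³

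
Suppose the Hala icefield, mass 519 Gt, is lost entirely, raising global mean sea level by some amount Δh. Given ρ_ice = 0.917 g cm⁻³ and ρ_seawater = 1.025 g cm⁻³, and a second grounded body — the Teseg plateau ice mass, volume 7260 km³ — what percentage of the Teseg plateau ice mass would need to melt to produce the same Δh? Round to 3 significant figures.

≈ 7.80 %

Equal sea-level rise means equal mass of meltwater, i.e. equal mass of ice lost.
Ice mass of Hala: 5.190×10^14 kg; ice mass of Teseg: 6.657×10^15 kg.
Fraction required = 5.190×10^14 / 6.657×10^15 = 0.0780 → 7.80 %.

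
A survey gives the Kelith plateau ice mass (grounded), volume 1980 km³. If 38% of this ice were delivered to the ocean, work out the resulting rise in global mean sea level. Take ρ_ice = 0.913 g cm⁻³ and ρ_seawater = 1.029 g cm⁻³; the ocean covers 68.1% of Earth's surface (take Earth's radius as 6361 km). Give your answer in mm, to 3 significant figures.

Kelith: 0.38 × 1980 km³ × (913/1029) = 667.6 km³ of water.
Spread over 3.46×10^14 m² of ocean, Δh = 6.676×10^11 / 3.46×10^14 = 1.93×10^-3 m = 1.93 mm.

≈ 1.93 mm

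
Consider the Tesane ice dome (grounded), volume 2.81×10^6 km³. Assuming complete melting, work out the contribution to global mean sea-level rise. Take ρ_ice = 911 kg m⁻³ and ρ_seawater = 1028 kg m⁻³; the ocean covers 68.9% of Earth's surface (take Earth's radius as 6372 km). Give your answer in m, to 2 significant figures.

≈ 7.1 m

Tesane: 2.81×10^6 km³ × (911/1028) = 2.490×10^6 km³ of water.
Spread over 3.52×10^14 m² of ocean, Δh = 2.490×10^15 / 3.52×10^14 = 7.08 m.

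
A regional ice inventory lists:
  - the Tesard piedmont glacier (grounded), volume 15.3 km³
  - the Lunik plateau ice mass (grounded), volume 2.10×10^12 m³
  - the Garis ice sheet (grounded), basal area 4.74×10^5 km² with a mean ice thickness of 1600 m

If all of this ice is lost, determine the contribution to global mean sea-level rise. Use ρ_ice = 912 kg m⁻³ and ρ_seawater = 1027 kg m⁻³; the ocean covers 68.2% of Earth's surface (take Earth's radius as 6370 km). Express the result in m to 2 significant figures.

≈ 1.9 m

Tesard: 15.3 km³ × (912/1027) = 13.59 km³ of water.
Lunik: 2.10×10^12 m³ × (912/1027) = 1.865×10^12 m³ of water.
Garis: ice volume = 4.74×10^5 km² × 1600 m = 7.584×10^5 km³; 7.584×10^5 × (912/1027) = 6.735×10^5 km³ of water.
Total added water ≈ 6.754×10^14 m³ over 3.48×10^14 m² → Δh = 1.94 m.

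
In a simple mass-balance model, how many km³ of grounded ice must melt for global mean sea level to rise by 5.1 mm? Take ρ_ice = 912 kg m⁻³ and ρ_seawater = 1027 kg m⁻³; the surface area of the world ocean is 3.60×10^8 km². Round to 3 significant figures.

≈ 2070 km³

Required water volume = Δh × A = 0.0051 m × 3.60×10^14 m² = 1.836×10^12 m³ = 1836 km³.
Ice volume = water volume × ρ_w/ρ_ice = 1836 × 1027/912 = 2070 km³.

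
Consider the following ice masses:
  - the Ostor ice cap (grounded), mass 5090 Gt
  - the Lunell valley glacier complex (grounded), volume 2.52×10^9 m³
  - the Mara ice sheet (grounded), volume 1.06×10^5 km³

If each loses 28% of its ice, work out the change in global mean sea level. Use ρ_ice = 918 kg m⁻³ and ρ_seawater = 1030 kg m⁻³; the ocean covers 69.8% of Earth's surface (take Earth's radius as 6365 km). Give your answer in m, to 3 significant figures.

Ostor: 0.28 × 5090 Gt = 1.425×10^15 kg; dividing by ρ_w = 1030 kg m⁻³ gives 1.384×10^12 m³ of water.
Lunell: 0.28 × 2.52×10^9 m³ × (918/1030) = 6.289×10^8 m³ of water.
Mara: 0.28 × 1.06×10^5 km³ × (918/1030) = 2.645×10^4 km³ of water.
Total added water ≈ 2.784×10^13 m³ over 3.55×10^14 m² → Δh = 0.0783 m.

≈ 0.0783 m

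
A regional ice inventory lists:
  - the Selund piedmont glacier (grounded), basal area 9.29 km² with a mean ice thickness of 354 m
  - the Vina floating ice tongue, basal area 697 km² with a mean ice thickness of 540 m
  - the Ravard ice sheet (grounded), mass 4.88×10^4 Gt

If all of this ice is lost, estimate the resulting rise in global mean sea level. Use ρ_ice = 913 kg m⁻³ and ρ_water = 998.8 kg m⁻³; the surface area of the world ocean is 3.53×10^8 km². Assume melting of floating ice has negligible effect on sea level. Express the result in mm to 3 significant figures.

Selund: ice volume = 9.29 km² × 354 m = 3.289 km³; 3.289 × (913/998.8) = 3.006 km³ of water.
The Vina floating ice tongue is floating and already displaces its own weight of water, so its melt adds essentially nothing to sea level.
Ravard: 4.88×10^4 Gt = 4.880×10^16 kg; dividing by ρ_w = 998.8 kg m⁻³ gives 4.886×10^13 m³ of water.
Total added water ≈ 4.886×10^13 m³ over 3.53×10^14 m² → Δh = 0.138 m = 138 mm.

≈ 138 mm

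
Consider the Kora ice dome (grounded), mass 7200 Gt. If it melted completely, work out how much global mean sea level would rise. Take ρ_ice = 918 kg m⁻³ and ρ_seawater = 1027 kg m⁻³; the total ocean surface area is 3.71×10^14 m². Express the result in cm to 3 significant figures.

Kora: 7200 Gt = 7.200×10^15 kg; dividing by ρ_w = 1027 kg m⁻³ gives 7.011×10^12 m³ of water.
Spread over 3.71×10^14 m² of ocean, Δh = 7.011×10^12 / 3.71×10^14 = 0.0189 m = 1.89 cm.

≈ 1.89 cm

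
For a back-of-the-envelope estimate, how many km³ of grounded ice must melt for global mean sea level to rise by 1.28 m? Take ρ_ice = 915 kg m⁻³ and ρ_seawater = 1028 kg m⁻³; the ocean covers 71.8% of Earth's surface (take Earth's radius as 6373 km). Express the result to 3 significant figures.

≈ 5.27×10^5 km³

Required water volume = Δh × A = 1.28 m × 3.66×10^14 m² = 4.691×10^14 m³ = 4.691×10^5 km³.
Ice volume = water volume × ρ_w/ρ_ice = 4.691×10^5 × 1028/915 = 5.27×10^5 km³.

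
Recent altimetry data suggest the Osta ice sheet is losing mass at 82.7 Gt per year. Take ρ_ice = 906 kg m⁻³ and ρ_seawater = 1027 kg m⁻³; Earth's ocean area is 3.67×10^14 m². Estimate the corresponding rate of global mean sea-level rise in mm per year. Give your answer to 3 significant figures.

≈ 0.219 mm/yr

ρ_w = 1027 kg m⁻³. Annual water volume added = 82.7 Gt / ρ_w = 8.270×10^13 kg / 1027 kg m⁻³ = 8.053×10^10 m³.
Δh per year = 8.053×10^10 / 3.67×10^14 = 2.19×10^-4 m = 0.219 mm.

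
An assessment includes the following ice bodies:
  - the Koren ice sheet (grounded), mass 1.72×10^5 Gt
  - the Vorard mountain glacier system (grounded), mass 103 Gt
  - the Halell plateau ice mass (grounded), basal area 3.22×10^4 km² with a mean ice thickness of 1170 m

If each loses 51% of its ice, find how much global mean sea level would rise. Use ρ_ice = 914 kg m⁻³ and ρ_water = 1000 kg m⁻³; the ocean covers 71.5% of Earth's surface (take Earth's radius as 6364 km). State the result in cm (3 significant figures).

Koren: 0.51 × 1.72×10^5 Gt = 8.772×10^16 kg; dividing by ρ_w = 1000 kg m⁻³ gives 8.772×10^13 m³ of water.
Vorard: 0.51 × 103 Gt = 5.253×10^13 kg; dividing by ρ_w = 1000 kg m⁻³ gives 5.253×10^10 m³ of water.
Halell: ice volume = 3.22×10^4 km² × 1170 m = 3.767×10^4 km³; 0.51 × 3.767×10^4 × (914/1000) = 1.756×10^4 km³ of water.
Total added water ≈ 1.053×10^14 m³ over 3.64×10^14 m² → Δh = 0.289 m = 28.9 cm.

≈ 28.9 cm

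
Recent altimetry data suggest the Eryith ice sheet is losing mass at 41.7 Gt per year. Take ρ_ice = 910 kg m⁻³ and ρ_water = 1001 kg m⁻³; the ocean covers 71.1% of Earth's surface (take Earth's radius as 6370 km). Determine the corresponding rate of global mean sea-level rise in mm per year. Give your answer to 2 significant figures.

ρ_w = 1001 kg m⁻³. Annual water volume added = 41.7 Gt / ρ_w = 4.170×10^13 kg / 1001 kg m⁻³ = 4.166×10^10 m³.
Δh per year = 4.166×10^10 / 3.63×10^14 = 1.15×10^-4 m = 0.11 mm.

≈ 0.11 mm/yr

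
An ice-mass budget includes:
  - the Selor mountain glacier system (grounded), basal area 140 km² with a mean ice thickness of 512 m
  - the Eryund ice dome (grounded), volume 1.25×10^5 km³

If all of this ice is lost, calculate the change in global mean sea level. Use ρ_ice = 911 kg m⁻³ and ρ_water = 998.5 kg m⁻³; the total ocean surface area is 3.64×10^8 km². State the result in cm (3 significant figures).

≈ 31.3 cm

Selor: ice volume = 140 km² × 512 m = 71.68 km³; 71.68 × (911/998.5) = 65.40 km³ of water.
Eryund: 1.25×10^5 km³ × (911/998.5) = 1.140×10^5 km³ of water.
Total added water ≈ 1.141×10^14 m³ over 3.64×10^14 m² → Δh = 0.313 m = 31.3 cm.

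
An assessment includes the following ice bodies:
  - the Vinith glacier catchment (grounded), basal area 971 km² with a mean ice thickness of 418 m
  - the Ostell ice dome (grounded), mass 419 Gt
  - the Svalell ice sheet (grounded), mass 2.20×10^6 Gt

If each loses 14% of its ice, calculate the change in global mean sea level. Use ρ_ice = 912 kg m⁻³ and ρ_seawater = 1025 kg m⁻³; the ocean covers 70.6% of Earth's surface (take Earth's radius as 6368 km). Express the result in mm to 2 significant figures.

Vinith: ice volume = 971 km² × 418 m = 405.9 km³; 0.14 × 405.9 × (912/1025) = 50.56 km³ of water.
Ostell: 0.14 × 419 Gt = 5.866×10^13 kg; dividing by ρ_w = 1025 kg m⁻³ gives 5.723×10^10 m³ of water.
Svalell: 0.14 × 2.20×10^6 Gt = 3.080×10^17 kg; dividing by ρ_w = 1025 kg m⁻³ gives 3.005×10^14 m³ of water.
Total added water ≈ 3.006×10^14 m³ over 3.60×10^14 m² → Δh = 0.836 m = 840 mm.

≈ 840 mm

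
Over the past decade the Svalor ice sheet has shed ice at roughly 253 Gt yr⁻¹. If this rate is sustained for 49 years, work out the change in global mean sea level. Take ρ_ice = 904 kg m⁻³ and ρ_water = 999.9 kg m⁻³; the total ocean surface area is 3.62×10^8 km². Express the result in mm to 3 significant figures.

Total mass lost = 253 Gt/yr × 49 yr = 1.240×10^4 Gt = 1.240×10^16 kg.
ρ_w = 999.9 kg m⁻³, so water volume = 1.240×10^16 / 999.9 = 1.240×10^13 m³.
Δh = 1.240×10^13 / 3.62×10^14 = 0.0342 m = 34.2 mm.

≈ 34.2 mm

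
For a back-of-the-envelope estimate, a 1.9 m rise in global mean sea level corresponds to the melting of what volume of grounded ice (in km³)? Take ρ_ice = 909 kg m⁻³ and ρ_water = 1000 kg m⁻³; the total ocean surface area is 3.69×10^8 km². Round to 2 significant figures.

≈ 7.7×10^5 km³

Required water volume = Δh × A = 1.9 m × 3.69×10^14 m² = 7.011×10^14 m³ = 7.011×10^5 km³.
Ice volume = water volume × ρ_w/ρ_ice = 7.011×10^5 × 1000/909 = 7.7×10^5 km³.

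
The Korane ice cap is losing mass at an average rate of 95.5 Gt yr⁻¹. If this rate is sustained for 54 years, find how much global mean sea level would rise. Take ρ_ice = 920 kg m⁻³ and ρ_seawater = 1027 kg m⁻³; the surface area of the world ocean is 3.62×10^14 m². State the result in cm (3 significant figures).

≈ 1.39 cm

Total mass lost = 95.5 Gt/yr × 54 yr = 5157 Gt = 5.157×10^15 kg.
ρ_w = 1027 kg m⁻³, so water volume = 5.157×10^15 / 1027 = 5.021×10^12 m³.
Δh = 5.021×10^12 / 3.62×10^14 = 0.0139 m = 1.39 cm.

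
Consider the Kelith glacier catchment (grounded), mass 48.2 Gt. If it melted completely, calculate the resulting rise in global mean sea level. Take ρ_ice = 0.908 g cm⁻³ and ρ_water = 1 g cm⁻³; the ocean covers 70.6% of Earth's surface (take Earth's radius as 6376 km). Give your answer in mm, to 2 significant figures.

≈ 0.13 mm

Kelith: 48.2 Gt = 4.820×10^13 kg; dividing by ρ_w = 1 g cm⁻³ = 1000 kg m⁻³ gives 4.820×10^10 m³ of water.
Spread over 3.61×10^14 m² of ocean, Δh = 4.820×10^10 / 3.61×10^14 = 1.34×10^-4 m = 0.13 mm.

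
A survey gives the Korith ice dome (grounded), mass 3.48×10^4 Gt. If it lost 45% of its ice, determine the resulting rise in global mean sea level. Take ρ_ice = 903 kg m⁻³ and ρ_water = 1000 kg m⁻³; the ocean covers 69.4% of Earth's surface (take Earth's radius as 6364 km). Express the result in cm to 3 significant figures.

Korith: 0.45 × 3.48×10^4 Gt = 1.566×10^16 kg; dividing by ρ_w = 1000 kg m⁻³ gives 1.566×10^13 m³ of water.
Spread over 3.53×10^14 m² of ocean, Δh = 1.566×10^13 / 3.53×10^14 = 0.0443 m = 4.43 cm.

≈ 4.43 cm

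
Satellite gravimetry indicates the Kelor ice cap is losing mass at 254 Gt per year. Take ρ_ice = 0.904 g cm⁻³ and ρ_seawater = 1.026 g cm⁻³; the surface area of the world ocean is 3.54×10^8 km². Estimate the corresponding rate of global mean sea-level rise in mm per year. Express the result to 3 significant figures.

≈ 0.699 mm/yr

ρ_w = 1.026 g cm⁻³ = 1026 kg m⁻³. Annual water volume added = 254 Gt / ρ_w = 2.540×10^14 kg / 1026 kg m⁻³ = 2.476×10^11 m³.
Δh per year = 2.476×10^11 / 3.54×10^14 = 6.99×10^-4 m = 0.699 mm.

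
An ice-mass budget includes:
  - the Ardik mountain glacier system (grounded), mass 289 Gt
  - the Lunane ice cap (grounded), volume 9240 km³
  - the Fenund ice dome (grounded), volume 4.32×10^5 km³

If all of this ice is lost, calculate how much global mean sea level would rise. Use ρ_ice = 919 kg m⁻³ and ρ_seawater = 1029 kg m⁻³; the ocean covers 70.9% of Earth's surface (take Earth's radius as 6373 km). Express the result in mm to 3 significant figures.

≈ 1090 mm

Ardik: 289 Gt = 2.890×10^14 kg; dividing by ρ_w = 1029 kg m⁻³ gives 2.809×10^11 m³ of water.
Lunane: 9240 km³ × (919/1029) = 8252 km³ of water.
Fenund: 4.32×10^5 km³ × (919/1029) = 3.858×10^5 km³ of water.
Total added water ≈ 3.944×10^14 m³ over 3.62×10^14 m² → Δh = 1.09 m = 1090 mm.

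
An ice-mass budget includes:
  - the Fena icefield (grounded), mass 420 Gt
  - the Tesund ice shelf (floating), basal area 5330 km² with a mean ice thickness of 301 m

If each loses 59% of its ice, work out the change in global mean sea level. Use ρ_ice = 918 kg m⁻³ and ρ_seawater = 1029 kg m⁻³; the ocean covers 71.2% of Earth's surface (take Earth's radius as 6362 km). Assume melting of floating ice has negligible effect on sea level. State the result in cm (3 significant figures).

Fena: 0.59 × 420 Gt = 2.478×10^14 kg; dividing by ρ_w = 1029 kg m⁻³ gives 2.408×10^11 m³ of water.
The Tesund ice shelf is floating and already displaces its own weight of water, so its melt adds essentially nothing to sea level.
Total added water ≈ 2.408×10^11 m³ over 3.62×10^14 m² → Δh = 6.65×10^-4 m = 0.0665 cm.

≈ 0.0665 cm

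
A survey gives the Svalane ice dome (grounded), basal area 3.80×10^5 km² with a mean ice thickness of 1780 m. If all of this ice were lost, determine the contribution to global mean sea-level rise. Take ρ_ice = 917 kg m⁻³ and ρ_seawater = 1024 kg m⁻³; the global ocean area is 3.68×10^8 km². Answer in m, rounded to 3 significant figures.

Svalane: ice volume = 3.80×10^5 km² × 1780 m = 6.764×10^5 km³; 6.764×10^5 × (917/1024) = 6.057×10^5 km³ of water.
Spread over 3.68×10^14 m² of ocean, Δh = 6.057×10^14 / 3.68×10^14 = 1.65 m.

≈ 1.65 m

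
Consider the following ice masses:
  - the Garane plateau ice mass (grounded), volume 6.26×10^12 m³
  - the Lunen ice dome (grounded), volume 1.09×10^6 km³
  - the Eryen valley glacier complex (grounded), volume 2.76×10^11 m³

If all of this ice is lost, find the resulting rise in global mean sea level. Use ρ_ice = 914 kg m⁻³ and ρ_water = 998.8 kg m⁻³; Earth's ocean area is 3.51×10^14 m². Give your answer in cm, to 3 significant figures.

Garane: 6.26×10^12 m³ × (914/998.8) = 5.729×10^12 m³ of water.
Lunen: 1.09×10^6 km³ × (914/998.8) = 9.975×10^5 km³ of water.
Eryen: 2.76×10^11 m³ × (914/998.8) = 2.526×10^11 m³ of water.
Total added water ≈ 1.003×10^15 m³ over 3.51×10^14 m² → Δh = 2.86 m = 286 cm.

≈ 286 cm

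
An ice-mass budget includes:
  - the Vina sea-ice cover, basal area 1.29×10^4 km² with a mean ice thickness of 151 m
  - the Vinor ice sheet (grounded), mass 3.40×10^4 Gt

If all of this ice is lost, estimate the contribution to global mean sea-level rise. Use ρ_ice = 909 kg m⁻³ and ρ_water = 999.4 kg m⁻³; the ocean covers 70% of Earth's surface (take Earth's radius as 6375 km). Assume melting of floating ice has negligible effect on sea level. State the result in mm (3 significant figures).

≈ 95.2 mm

The Vina sea-ice cover is floating and already displaces its own weight of water, so its melt adds essentially nothing to sea level.
Vinor: 3.40×10^4 Gt = 3.400×10^16 kg; dividing by ρ_w = 999.4 kg m⁻³ gives 3.402×10^13 m³ of water.
Total added water ≈ 3.402×10^13 m³ over 3.57×10^14 m² → Δh = 0.0952 m = 95.2 mm.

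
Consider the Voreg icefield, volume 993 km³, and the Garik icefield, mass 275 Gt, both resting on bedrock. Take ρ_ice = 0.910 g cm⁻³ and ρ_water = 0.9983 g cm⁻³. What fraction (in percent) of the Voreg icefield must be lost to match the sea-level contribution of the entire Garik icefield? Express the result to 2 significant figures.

Equal sea-level rise means equal mass of meltwater, i.e. equal mass of ice lost.
Ice mass of Garik: 2.750×10^14 kg; ice mass of Voreg: 9.036×10^14 kg.
Fraction required = 2.750×10^14 / 9.036×10^14 = 0.304 → 30 %.

≈ 30 %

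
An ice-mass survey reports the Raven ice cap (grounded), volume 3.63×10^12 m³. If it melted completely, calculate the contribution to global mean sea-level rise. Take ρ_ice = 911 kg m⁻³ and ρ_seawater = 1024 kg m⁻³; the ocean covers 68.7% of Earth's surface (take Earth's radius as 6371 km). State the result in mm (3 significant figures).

≈ 9.22 mm

Raven: 3.63×10^12 m³ × (911/1024) = 3.229×10^12 m³ of water.
Spread over 3.50×10^14 m² of ocean, Δh = 3.229×10^12 / 3.50×10^14 = 9.22×10^-3 m = 9.22 mm.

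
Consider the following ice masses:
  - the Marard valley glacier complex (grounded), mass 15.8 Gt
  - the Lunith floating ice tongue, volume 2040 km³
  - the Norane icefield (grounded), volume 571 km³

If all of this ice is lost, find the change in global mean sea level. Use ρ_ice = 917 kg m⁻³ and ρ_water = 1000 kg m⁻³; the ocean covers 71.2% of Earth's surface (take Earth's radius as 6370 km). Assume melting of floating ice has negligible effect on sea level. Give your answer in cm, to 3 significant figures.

≈ 0.149 cm

Marard: 15.8 Gt = 1.580×10^13 kg; dividing by ρ_w = 1000 kg m⁻³ gives 1.580×10^10 m³ of water.
The Lunith floating ice tongue is floating and already displaces its own weight of water, so its melt adds essentially nothing to sea level.
Norane: 571 km³ × (917/1000) = 523.6 km³ of water.
Total added water ≈ 5.394×10^11 m³ over 3.63×10^14 m² → Δh = 1.49×10^-3 m = 0.149 cm.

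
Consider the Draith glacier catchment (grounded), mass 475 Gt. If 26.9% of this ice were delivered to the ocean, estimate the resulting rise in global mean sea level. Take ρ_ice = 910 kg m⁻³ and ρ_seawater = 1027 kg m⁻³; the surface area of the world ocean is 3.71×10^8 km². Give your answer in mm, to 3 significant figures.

≈ 0.335 mm

Draith: 0.269 × 475 Gt = 1.278×10^14 kg; dividing by ρ_w = 1027 kg m⁻³ gives 1.244×10^11 m³ of water.
Spread over 3.71×10^14 m² of ocean, Δh = 1.244×10^11 / 3.71×10^14 = 3.35×10^-4 m = 0.335 mm.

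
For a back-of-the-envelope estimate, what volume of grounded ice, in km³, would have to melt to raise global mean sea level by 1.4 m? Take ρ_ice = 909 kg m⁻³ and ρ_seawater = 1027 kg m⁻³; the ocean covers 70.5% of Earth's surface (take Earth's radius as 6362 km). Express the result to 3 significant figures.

≈ 5.67×10^5 km³

Required water volume = Δh × A = 1.4 m × 3.59×10^14 m² = 5.020×10^14 m³ = 5.020×10^5 km³.
Ice volume = water volume × ρ_w/ρ_ice = 5.020×10^5 × 1027/909 = 5.67×10^5 km³.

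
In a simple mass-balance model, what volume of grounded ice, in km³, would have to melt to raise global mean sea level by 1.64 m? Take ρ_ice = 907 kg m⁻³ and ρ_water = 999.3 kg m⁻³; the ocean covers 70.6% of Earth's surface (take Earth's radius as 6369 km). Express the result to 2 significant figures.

Required water volume = Δh × A = 1.64 m × 3.60×10^14 m² = 5.902×10^14 m³ = 5.902×10^5 km³.
Ice volume = water volume × ρ_w/ρ_ice = 5.902×10^5 × 999.3/907 = 6.5×10^5 km³.

≈ 6.5×10^5 km³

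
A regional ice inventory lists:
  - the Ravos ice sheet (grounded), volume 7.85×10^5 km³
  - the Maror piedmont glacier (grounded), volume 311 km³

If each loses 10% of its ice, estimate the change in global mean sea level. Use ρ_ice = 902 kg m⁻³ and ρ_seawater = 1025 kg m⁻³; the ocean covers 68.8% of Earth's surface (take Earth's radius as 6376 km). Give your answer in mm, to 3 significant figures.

≈ 197 mm

Ravos: 0.1 × 7.85×10^5 km³ × (902/1025) = 6.908×10^4 km³ of water.
Maror: 0.1 × 311 km³ × (902/1025) = 27.37 km³ of water.
Total added water ≈ 6.911×10^13 m³ over 3.51×10^14 m² → Δh = 0.197 m = 197 mm.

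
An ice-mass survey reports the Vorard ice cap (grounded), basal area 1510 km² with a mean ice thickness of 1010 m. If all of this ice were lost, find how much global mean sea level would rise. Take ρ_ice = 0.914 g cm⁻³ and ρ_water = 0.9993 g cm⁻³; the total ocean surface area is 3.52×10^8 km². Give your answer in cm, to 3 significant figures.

Vorard: ice volume = 1510 km² × 1010 m = 1525 km³; 1525 × (914/999.3) = 1395 km³ of water.
Spread over 3.52×10^14 m² of ocean, Δh = 1.395×10^12 / 3.52×10^14 = 3.96×10^-3 m = 0.396 cm.

≈ 0.396 cm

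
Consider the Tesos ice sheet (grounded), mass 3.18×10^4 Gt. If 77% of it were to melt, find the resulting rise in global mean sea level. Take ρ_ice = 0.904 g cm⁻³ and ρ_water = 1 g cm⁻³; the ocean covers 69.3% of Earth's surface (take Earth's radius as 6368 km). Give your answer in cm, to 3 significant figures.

≈ 6.93 cm

Tesos: 0.77 × 3.18×10^4 Gt = 2.449×10^16 kg; dividing by ρ_w = 1 g cm⁻³ = 1000 kg m⁻³ gives 2.449×10^13 m³ of water.
Spread over 3.53×10^14 m² of ocean, Δh = 2.449×10^13 / 3.53×10^14 = 0.0693 m = 6.93 cm.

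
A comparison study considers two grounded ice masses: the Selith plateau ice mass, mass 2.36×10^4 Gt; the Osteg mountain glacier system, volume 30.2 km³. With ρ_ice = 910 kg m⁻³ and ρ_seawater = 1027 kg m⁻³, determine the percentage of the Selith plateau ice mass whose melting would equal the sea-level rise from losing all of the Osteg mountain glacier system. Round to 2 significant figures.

≈ 0.12 %

Equal sea-level rise means equal mass of meltwater, i.e. equal mass of ice lost.
Ice mass of Osteg: 2.748×10^13 kg; ice mass of Selith: 2.360×10^16 kg.
Fraction required = 2.748×10^13 / 2.360×10^16 = 1.16×10^-3 → 0.12 %.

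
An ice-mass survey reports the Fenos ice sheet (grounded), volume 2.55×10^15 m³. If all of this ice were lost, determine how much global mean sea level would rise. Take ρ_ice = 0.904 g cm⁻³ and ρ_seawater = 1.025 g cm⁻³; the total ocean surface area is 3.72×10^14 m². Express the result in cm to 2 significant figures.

Fenos: 2.55×10^15 m³ × (904/1025) = 2.249×10^15 m³ of water.
Spread over 3.72×10^14 m² of ocean, Δh = 2.249×10^15 / 3.72×10^14 = 6.05 m = 600 cm.

≈ 600 cm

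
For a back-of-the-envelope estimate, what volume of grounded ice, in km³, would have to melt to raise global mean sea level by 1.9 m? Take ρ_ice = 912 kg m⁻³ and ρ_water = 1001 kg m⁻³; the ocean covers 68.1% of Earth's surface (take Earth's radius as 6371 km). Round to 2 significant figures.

≈ 7.2×10^5 km³

Required water volume = Δh × A = 1.9 m × 3.47×10^14 m² = 6.600×10^14 m³ = 6.600×10^5 km³.
Ice volume = water volume × ρ_w/ρ_ice = 6.600×10^5 × 1001/912 = 7.2×10^5 km³.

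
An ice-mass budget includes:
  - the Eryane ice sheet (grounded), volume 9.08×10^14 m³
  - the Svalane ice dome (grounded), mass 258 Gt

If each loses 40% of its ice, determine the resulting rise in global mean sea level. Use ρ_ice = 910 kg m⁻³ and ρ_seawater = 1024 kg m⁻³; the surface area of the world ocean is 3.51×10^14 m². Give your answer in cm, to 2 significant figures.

≈ 92 cm

Eryane: 0.4 × 9.08×10^14 m³ × (910/1024) = 3.228×10^14 m³ of water.
Svalane: 0.4 × 258 Gt = 1.032×10^14 kg; dividing by ρ_w = 1024 kg m⁻³ gives 1.008×10^11 m³ of water.
Total added water ≈ 3.229×10^14 m³ over 3.51×10^14 m² → Δh = 0.920 m = 92 cm.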